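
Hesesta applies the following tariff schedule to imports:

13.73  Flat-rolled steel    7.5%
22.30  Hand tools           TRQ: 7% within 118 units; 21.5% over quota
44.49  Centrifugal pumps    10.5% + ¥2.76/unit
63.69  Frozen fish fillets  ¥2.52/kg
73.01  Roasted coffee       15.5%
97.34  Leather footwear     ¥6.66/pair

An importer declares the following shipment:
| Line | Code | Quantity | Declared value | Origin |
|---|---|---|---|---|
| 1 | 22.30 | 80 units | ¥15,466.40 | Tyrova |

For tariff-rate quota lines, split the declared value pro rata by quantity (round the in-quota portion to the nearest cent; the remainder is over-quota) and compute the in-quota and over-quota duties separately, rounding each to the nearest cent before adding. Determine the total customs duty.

Line 1 (22.30, Tyrova, 80 units, ¥15,466.40):
Code 22.30 is under a tariff-rate quota (threshold 118 units). Quantity 80 units is within the quota, so the in-quota rate 7% applies to the full value.
Duty = ¥15,466.40 × 7% = ¥1,082.65.

¥1,082.65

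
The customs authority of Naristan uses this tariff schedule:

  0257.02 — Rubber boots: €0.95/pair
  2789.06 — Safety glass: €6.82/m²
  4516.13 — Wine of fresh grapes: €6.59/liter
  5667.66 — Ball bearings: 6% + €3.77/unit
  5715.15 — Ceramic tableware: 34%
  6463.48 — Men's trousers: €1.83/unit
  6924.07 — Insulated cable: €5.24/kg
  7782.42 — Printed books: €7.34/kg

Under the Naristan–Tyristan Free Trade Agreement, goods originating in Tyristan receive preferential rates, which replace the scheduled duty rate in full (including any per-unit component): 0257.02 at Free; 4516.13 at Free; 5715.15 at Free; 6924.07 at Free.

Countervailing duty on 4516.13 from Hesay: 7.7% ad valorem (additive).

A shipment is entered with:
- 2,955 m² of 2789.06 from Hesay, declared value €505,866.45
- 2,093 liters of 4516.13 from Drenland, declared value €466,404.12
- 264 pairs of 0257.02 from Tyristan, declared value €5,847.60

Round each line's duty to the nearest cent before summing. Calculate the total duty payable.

€33,945.97

Line 1 (2789.06, Hesay, 2,955 m², €505,866.45):
Base rate for 2789.06 is €6.82/m².
Duty = 2,955 × €6.82 = €20,153.10.
Line 2 (4516.13, Drenland, 2,093 liters, €466,404.12):
Base rate for 4516.13 is €6.59/liter.
4516.13 has an FTA preferential rate, but origin Drenland is not Tyristan; base rate stands.
The additional-duty order on 4516.13 targets Hesay, not Drenland; it does not apply.
Duty = 2,093 × €6.59 = €13,792.87.
Line 3 (0257.02, Tyristan, 264 pairs, €5,847.60):
Base rate for 0257.02 is €0.95/pair.
Origin Tyristan qualifies under the Naristan–Tyristan agreement and 0257.02 is covered: preferential rate Free applies instead.
Duty = €5,847.60 × 0% = €0.00.
Total = €20,153.10 + €13,792.87 + €0.00 = €33,945.97.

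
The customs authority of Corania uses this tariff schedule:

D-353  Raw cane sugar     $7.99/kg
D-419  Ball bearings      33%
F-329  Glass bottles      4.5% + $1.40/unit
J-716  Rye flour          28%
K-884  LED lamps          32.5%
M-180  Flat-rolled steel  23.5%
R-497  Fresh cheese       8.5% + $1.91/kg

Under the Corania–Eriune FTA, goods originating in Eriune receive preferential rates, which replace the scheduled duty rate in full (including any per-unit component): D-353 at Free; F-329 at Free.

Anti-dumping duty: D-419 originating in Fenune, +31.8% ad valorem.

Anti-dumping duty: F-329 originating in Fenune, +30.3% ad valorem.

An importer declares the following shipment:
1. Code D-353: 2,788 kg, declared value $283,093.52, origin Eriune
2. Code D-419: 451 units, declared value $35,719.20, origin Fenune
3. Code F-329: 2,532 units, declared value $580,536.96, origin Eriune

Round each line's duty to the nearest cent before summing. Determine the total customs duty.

$23,146.04

Line 1 (D-353, Eriune, 2,788 kg, $283,093.52):
Base rate for D-353 is $7.99/kg.
Origin Eriune qualifies under the Corania–Eriune agreement and D-353 is covered: preferential rate Free applies instead.
Duty = $283,093.52 × 0% = $0.00.
Line 2 (D-419, Fenune, 451 units, $35,719.20):
Base rate for D-419 is 33%.
Additional duty on D-419 from Fenune: +31.8%. Applied ad valorem rate: 33% + 31.8% = 64.8%.
Duty = $35,719.20 × 64.8% = $23,146.04.
Line 3 (F-329, Eriune, 2,532 units, $580,536.96):
Base rate for F-329 is 4.5% + $1.40/unit.
Origin Eriune qualifies under the Corania–Eriune agreement and F-329 is covered: preferential rate Free applies instead.
The additional-duty order on F-329 targets Fenune, not Eriune; it does not apply.
Duty = $580,536.96 × 0% = $0.00.
Total = $0.00 + $23,146.04 + $0.00 = $23,146.04.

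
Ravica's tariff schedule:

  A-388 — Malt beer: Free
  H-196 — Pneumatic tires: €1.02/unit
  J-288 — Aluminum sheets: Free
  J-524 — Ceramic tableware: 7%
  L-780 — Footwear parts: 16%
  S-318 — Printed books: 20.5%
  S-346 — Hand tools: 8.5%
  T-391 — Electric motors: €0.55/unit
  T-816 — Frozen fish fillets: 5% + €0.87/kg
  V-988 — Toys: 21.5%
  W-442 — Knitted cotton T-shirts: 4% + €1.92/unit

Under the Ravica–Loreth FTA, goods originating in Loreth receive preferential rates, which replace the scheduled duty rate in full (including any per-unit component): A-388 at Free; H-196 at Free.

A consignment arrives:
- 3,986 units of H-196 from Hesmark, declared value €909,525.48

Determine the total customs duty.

Line 1 (H-196, Hesmark, 3,986 units, €909,525.48):
Base rate for H-196 is €1.02/unit.
H-196 has an FTA preferential rate, but origin Hesmark is not Loreth; base rate stands.
Duty = 3,986 × €1.02 = €4,065.72.

€4,065.72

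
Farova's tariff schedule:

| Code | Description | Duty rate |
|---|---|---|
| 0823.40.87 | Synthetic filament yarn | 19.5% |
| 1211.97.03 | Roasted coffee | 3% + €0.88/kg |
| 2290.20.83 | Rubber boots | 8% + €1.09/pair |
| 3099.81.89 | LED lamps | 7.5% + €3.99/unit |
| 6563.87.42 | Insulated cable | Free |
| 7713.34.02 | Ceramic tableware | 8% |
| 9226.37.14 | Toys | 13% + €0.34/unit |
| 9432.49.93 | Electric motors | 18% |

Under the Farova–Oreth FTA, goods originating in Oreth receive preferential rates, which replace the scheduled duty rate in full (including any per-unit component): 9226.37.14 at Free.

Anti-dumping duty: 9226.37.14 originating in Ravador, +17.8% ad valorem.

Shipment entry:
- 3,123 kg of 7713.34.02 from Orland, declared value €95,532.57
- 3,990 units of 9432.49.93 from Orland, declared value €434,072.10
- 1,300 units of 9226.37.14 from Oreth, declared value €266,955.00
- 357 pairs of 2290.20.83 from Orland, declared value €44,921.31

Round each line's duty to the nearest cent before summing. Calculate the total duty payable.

Line 1 (7713.34.02, Orland, 3,123 kg, €95,532.57):
Base rate for 7713.34.02 is 8%.
Duty = €95,532.57 × 8% = €7,642.61.
Line 2 (9432.49.93, Orland, 3,990 units, €434,072.10):
Base rate for 9432.49.93 is 18%.
Duty = €434,072.10 × 18% = €78,132.98.
Line 3 (9226.37.14, Oreth, 1,300 units, €266,955.00):
Base rate for 9226.37.14 is 13% + €0.34/unit.
Origin Oreth qualifies under the Farova–Oreth agreement and 9226.37.14 is covered: preferential rate Free applies instead.
The additional-duty order on 9226.37.14 targets Ravador, not Oreth; it does not apply.
Duty = €266,955.00 × 0% = €0.00.
Line 4 (2290.20.83, Orland, 357 pairs, €44,921.31):
Base rate for 2290.20.83 is 8% + €1.09/pair.
Duty = €44,921.31 × 8% + 357 × €1.09 = €3,982.83.
Total = €7,642.61 + €78,132.98 + €0.00 + €3,982.83 = €89,758.42.

€89,758.42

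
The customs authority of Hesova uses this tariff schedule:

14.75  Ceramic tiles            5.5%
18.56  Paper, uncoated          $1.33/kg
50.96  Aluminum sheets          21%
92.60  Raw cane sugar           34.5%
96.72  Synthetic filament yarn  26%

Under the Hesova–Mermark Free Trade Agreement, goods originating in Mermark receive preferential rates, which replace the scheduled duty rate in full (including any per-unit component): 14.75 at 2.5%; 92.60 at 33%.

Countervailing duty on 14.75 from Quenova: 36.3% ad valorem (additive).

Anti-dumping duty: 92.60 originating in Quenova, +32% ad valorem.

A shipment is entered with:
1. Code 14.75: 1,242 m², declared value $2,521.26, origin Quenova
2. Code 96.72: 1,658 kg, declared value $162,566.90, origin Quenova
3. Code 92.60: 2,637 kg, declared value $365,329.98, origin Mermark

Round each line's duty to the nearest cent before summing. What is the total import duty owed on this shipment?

$163,880.17

Line 1 (14.75, Quenova, 1,242 m², $2,521.26):
Base rate for 14.75 is 5.5%.
14.75 has an FTA preferential rate, but origin Quenova is not Mermark; base rate stands.
Additional duty on 14.75 from Quenova: +36.3%. Applied ad valorem rate: 5.5% + 36.3% = 41.8%.
Duty = $2,521.26 × 41.8% = $1,053.89.
Line 2 (96.72, Quenova, 1,658 kg, $162,566.90):
Base rate for 96.72 is 26%.
Duty = $162,566.90 × 26% = $42,267.39.
Line 3 (92.60, Mermark, 2,637 kg, $365,329.98):
Base rate for 92.60 is 34.5%.
Origin Mermark qualifies under the Hesova–Mermark agreement and 92.60 is covered: preferential rate 33% applies instead.
The additional-duty order on 92.60 targets Quenova, not Mermark; it does not apply.
Duty = $365,329.98 × 33% = $120,558.89.
Total = $1,053.89 + $42,267.39 + $120,558.89 = $163,880.17.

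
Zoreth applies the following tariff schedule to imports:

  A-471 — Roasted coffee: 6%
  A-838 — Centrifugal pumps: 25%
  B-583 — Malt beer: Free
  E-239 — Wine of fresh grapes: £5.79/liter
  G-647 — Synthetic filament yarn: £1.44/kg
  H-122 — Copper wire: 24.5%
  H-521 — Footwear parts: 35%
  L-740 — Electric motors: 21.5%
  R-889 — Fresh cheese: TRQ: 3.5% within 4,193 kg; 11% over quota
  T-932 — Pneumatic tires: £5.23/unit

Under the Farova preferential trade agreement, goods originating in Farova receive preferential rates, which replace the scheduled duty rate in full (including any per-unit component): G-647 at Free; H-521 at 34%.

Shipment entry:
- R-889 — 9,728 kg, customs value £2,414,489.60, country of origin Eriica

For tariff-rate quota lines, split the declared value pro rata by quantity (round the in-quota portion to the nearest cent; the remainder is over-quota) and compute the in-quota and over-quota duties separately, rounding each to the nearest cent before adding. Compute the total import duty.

£187,541.16

Line 1 (R-889, Eriica, 9,728 kg, £2,414,489.60):
Code R-889 is under a tariff-rate quota (threshold 4,193 kg). In-quota: 4,193 kg at 3.5%; over-quota: 5,535 kg at 11%.
Pro-rata value split: in-quota = £2,414,489.60 × 4,193/9,728 = £1,040,702.60; over-quota = £2,414,489.60 − £1,040,702.60 = £1,373,787.00.
In-quota duty = £1,040,702.60 × 3.5% = £36,424.59. Over-quota duty = £1,373,787.00 × 11% = £151,116.57.
Line duty = £36,424.59 + £151,116.57 = £187,541.16.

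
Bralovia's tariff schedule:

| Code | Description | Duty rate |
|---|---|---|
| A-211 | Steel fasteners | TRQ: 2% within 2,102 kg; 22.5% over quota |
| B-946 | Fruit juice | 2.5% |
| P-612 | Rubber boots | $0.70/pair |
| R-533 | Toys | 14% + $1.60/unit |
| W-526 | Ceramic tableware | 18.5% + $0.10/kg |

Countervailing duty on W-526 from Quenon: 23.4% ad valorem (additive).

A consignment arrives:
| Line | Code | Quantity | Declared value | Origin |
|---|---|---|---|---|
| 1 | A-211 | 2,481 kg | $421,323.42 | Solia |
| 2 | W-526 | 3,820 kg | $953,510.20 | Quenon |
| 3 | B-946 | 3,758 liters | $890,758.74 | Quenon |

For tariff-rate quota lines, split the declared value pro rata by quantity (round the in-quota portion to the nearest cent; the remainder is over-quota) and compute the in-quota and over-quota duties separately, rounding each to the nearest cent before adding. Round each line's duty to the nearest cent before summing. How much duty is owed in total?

$443,792.37

Line 1 (A-211, Solia, 2,481 kg, $421,323.42):
Code A-211 is under a tariff-rate quota (threshold 2,102 kg). In-quota: 2,102 kg at 2%; over-quota: 379 kg at 22.5%.
Pro-rata value split: in-quota = $421,323.42 × 2,102/2,481 = $356,961.64; over-quota = $421,323.42 − $356,961.64 = $64,361.78.
In-quota duty = $356,961.64 × 2% = $7,139.23. Over-quota duty = $64,361.78 × 22.5% = $14,481.40.
Line duty = $7,139.23 + $14,481.40 = $21,620.63.
Line 2 (W-526, Quenon, 3,820 kg, $953,510.20):
Base rate for W-526 is 18.5% + $0.10/kg.
Additional duty on W-526 from Quenon: +23.4%. Applied ad valorem rate: 18.5% + 23.4% = 41.9%.
Duty = $953,510.20 × 41.9% + 3,820 × $0.10 = $399,902.77.
Line 3 (B-946, Quenon, 3,758 liters, $890,758.74):
Base rate for B-946 is 2.5%.
Duty = $890,758.74 × 2.5% = $22,268.97.
Total = $21,620.63 + $399,902.77 + $22,268.97 = $443,792.37.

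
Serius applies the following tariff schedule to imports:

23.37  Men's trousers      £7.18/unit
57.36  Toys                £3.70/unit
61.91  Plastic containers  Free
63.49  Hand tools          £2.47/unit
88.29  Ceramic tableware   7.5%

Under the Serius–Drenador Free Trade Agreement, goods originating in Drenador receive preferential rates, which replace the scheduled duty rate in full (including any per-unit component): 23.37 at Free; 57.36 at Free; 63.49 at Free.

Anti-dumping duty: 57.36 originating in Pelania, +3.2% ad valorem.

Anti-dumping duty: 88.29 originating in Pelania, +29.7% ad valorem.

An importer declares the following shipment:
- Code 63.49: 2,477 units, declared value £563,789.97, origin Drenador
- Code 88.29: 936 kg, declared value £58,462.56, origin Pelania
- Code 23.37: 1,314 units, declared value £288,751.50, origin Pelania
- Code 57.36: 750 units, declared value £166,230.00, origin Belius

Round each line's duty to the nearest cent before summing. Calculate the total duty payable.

Line 1 (63.49, Drenador, 2,477 units, £563,789.97):
Base rate for 63.49 is £2.47/unit.
Origin Drenador qualifies under the Serius–Drenador agreement and 63.49 is covered: preferential rate Free applies instead.
Duty = £563,789.97 × 0% = £0.00.
Line 2 (88.29, Pelania, 936 kg, £58,462.56):
Base rate for 88.29 is 7.5%.
Additional duty on 88.29 from Pelania: +29.7%. Applied ad valorem rate: 7.5% + 29.7% = 37.2%.
Duty = £58,462.56 × 37.2% = £21,748.07.
Line 3 (23.37, Pelania, 1,314 units, £288,751.50):
Base rate for 23.37 is £7.18/unit.
23.37 has an FTA preferential rate, but origin Pelania is not Drenador; base rate stands.
Duty = 1,314 × £7.18 = £9,434.52.
Line 4 (57.36, Belius, 750 units, £166,230.00):
Base rate for 57.36 is £3.70/unit.
57.36 has an FTA preferential rate, but origin Belius is not Drenador; base rate stands.
The additional-duty order on 57.36 targets Pelania, not Belius; it does not apply.
Duty = 750 × £3.70 = £2,775.00.
Total = £0.00 + £21,748.07 + £9,434.52 + £2,775.00 = £33,957.59.

£33,957.59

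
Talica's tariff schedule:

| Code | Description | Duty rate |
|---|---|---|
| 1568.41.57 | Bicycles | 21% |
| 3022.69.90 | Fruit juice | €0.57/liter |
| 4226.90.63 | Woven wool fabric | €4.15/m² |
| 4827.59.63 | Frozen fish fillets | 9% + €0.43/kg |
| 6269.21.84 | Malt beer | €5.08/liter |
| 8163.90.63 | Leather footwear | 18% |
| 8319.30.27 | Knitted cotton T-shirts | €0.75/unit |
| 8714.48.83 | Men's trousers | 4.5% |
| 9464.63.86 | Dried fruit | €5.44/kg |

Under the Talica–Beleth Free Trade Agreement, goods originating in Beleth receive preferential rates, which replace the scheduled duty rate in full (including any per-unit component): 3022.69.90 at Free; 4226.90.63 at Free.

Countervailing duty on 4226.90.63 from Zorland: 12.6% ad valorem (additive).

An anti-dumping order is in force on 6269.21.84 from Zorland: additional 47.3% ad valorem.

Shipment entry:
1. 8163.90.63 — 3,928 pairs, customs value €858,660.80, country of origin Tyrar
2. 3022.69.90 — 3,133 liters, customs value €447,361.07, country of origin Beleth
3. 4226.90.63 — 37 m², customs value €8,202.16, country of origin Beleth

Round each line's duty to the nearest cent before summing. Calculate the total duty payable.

€154,558.94

Line 1 (8163.90.63, Tyrar, 3,928 pairs, €858,660.80):
Base rate for 8163.90.63 is 18%.
Duty = €858,660.80 × 18% = €154,558.94.
Line 2 (3022.69.90, Beleth, 3,133 liters, €447,361.07):
Base rate for 3022.69.90 is €0.57/liter.
Origin Beleth qualifies under the Talica–Beleth agreement and 3022.69.90 is covered: preferential rate Free applies instead.
Duty = €447,361.07 × 0% = €0.00.
Line 3 (4226.90.63, Beleth, 37 m², €8,202.16):
Base rate for 4226.90.63 is €4.15/m².
Origin Beleth qualifies under the Talica–Beleth agreement and 4226.90.63 is covered: preferential rate Free applies instead.
The additional-duty order on 4226.90.63 targets Zorland, not Beleth; it does not apply.
Duty = €8,202.16 × 0% = €0.00.
Total = €154,558.94 + €0.00 + €0.00 = €154,558.94.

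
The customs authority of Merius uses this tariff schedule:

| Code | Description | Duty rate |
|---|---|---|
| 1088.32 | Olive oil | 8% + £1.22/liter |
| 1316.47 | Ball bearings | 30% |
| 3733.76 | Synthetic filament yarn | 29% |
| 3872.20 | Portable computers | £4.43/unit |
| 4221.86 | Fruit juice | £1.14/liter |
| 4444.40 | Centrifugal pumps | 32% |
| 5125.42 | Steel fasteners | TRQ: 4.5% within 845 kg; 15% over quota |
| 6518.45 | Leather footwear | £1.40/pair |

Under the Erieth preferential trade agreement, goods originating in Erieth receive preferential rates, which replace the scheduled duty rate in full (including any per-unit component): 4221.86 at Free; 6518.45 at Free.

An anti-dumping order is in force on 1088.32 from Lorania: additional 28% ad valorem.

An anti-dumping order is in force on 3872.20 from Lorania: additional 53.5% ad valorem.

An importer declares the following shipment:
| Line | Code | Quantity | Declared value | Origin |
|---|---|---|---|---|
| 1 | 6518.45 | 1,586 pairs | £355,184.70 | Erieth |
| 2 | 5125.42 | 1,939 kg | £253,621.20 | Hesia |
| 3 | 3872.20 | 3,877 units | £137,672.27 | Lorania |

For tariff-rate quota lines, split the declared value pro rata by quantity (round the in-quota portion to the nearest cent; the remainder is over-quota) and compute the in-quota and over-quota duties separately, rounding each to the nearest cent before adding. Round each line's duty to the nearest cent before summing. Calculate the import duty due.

Line 1 (6518.45, Erieth, 1,586 pairs, £355,184.70):
Base rate for 6518.45 is £1.40/pair.
Origin Erieth qualifies under the Merius–Erieth agreement and 6518.45 is covered: preferential rate Free applies instead.
Duty = £355,184.70 × 0% = £0.00.
Line 2 (5125.42, Hesia, 1,939 kg, £253,621.20):
Code 5125.42 is under a tariff-rate quota (threshold 845 kg). In-quota: 845 kg at 4.5%; over-quota: 1,094 kg at 15%.
Pro-rata value split: in-quota = £253,621.20 × 845/1,939 = £110,526.00; over-quota = £253,621.20 − £110,526.00 = £143,095.20.
In-quota duty = £110,526.00 × 4.5% = £4,973.67. Over-quota duty = £143,095.20 × 15% = £21,464.28.
Line duty = £4,973.67 + £21,464.28 = £26,437.95.
Line 3 (3872.20, Lorania, 3,877 units, £137,672.27):
Base rate for 3872.20 is £4.43/unit.
Additional duty on 3872.20 from Lorania: +53.5% ad valorem. Applied ad valorem rate = 53.5%.
Duty = £137,672.27 × 53.5% + 3,877 × £4.43 = £90,829.77.
Total = £0.00 + £26,437.95 + £90,829.77 = £117,267.72.

£117,267.72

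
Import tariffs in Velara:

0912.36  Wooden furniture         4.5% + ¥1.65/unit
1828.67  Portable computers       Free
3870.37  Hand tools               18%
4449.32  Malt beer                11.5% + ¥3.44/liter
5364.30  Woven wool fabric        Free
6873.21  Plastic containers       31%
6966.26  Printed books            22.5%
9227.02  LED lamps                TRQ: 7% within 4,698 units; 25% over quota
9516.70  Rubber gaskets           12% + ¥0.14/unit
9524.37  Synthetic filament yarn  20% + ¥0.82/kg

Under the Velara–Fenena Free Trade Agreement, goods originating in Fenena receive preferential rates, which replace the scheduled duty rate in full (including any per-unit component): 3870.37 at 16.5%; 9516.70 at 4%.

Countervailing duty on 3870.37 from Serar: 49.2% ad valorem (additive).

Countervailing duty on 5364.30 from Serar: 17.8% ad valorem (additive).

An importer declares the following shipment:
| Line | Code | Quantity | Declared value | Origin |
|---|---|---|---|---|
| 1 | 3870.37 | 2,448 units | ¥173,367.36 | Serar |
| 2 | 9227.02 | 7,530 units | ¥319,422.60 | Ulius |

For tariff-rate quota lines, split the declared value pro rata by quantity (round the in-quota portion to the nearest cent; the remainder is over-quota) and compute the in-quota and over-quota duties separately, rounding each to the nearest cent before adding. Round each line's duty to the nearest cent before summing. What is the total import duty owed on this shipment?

¥160,486.47

Line 1 (3870.37, Serar, 2,448 units, ¥173,367.36):
Base rate for 3870.37 is 18%.
3870.37 has an FTA preferential rate, but origin Serar is not Fenena; base rate stands.
Additional duty on 3870.37 from Serar: +49.2%. Applied ad valorem rate: 18% + 49.2% = 67.2%.
Duty = ¥173,367.36 × 67.2% = ¥116,502.87.
Line 2 (9227.02, Ulius, 7,530 units, ¥319,422.60):
Code 9227.02 is under a tariff-rate quota (threshold 4,698 units). In-quota: 4,698 units at 7%; over-quota: 2,832 units at 25%.
Pro-rata value split: in-quota = ¥319,422.60 × 4,698/7,530 = ¥199,289.16; over-quota = ¥319,422.60 − ¥199,289.16 = ¥120,133.44.
In-quota duty = ¥199,289.16 × 7% = ¥13,950.24. Over-quota duty = ¥120,133.44 × 25% = ¥30,033.36.
Line duty = ¥13,950.24 + ¥30,033.36 = ¥43,983.60.
Total = ¥116,502.87 + ¥43,983.60 = ¥160,486.47.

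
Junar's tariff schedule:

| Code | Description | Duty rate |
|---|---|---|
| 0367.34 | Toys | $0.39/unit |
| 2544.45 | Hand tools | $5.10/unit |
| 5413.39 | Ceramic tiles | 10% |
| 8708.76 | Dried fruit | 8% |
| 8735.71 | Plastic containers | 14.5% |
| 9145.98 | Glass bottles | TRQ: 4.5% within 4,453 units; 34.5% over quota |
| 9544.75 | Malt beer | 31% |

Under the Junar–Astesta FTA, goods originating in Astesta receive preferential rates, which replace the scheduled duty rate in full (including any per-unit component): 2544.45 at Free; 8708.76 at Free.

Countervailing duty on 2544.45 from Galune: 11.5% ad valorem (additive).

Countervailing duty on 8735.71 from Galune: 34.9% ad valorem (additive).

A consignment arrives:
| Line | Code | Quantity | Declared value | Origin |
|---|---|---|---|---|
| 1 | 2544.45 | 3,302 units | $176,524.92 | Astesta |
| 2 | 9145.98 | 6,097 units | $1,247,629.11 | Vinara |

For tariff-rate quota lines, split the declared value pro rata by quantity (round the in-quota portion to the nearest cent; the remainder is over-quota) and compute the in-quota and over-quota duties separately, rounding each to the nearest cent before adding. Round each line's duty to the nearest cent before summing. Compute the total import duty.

$157,066.82

Line 1 (2544.45, Astesta, 3,302 units, $176,524.92):
Base rate for 2544.45 is $5.10/unit.
Origin Astesta qualifies under the Junar–Astesta agreement and 2544.45 is covered: preferential rate Free applies instead.
The additional-duty order on 2544.45 targets Galune, not Astesta; it does not apply.
Duty = $176,524.92 × 0% = $0.00.
Line 2 (9145.98, Vinara, 6,097 units, $1,247,629.11):
Code 9145.98 is under a tariff-rate quota (threshold 4,453 units). In-quota: 4,453 units at 4.5%; over-quota: 1,644 units at 34.5%.
Pro-rata value split: in-quota = $1,247,629.11 × 4,453/6,097 = $911,217.39; over-quota = $1,247,629.11 − $911,217.39 = $336,411.72.
In-quota duty = $911,217.39 × 4.5% = $41,004.78. Over-quota duty = $336,411.72 × 34.5% = $116,062.04.
Line duty = $41,004.78 + $116,062.04 = $157,066.82.
Total = $0.00 + $157,066.82 = $157,066.82.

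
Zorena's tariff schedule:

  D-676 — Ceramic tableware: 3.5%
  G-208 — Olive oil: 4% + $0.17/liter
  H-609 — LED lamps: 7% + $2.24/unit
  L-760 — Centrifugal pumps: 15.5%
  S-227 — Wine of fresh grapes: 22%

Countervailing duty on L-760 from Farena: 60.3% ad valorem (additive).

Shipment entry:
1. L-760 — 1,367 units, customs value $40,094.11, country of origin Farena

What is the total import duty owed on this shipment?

Line 1 (L-760, Farena, 1,367 units, $40,094.11):
Base rate for L-760 is 15.5%.
Additional duty on L-760 from Farena: +60.3%. Applied ad valorem rate: 15.5% + 60.3% = 75.8%.
Duty = $40,094.11 × 75.8% = $30,391.34.

$30,391.34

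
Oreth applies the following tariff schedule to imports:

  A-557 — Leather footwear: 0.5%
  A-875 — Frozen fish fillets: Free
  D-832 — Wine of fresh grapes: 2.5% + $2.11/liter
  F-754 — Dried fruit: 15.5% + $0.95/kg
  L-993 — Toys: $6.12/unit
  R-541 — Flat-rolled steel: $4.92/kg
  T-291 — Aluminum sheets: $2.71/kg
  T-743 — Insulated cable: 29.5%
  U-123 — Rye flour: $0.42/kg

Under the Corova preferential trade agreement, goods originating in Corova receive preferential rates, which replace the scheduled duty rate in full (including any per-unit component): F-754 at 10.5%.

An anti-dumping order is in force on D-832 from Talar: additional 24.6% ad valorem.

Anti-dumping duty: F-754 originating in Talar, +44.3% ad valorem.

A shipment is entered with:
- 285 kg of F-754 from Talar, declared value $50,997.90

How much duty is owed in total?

Line 1 (F-754, Talar, 285 kg, $50,997.90):
Base rate for F-754 is 15.5% + $0.95/kg.
F-754 has an FTA preferential rate, but origin Talar is not Corova; base rate stands.
Additional duty on F-754 from Talar: +44.3%. Applied ad valorem rate: 15.5% + 44.3% = 59.8%.
Duty = $50,997.90 × 59.8% + 285 × $0.95 = $30,767.49.

$30,767.49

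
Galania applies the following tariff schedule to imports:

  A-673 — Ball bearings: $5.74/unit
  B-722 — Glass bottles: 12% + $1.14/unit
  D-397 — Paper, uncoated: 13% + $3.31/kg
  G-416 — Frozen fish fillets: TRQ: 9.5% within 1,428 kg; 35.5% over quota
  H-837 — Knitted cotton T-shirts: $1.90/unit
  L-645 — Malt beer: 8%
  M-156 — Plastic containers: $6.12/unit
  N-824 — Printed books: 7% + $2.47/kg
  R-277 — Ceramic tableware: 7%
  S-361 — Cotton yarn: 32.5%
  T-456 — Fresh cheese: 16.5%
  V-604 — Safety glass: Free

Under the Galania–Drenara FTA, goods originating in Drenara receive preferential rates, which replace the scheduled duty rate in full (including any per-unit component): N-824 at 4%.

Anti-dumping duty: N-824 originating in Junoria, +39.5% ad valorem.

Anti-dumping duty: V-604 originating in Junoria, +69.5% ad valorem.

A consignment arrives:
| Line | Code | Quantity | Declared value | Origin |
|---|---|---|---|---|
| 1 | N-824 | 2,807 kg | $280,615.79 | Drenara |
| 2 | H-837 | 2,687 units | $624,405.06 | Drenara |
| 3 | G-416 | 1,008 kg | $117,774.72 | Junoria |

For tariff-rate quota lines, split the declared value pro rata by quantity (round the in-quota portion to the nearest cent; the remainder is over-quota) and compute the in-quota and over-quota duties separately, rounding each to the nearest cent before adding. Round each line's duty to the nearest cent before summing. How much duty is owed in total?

$27,518.53

Line 1 (N-824, Drenara, 2,807 kg, $280,615.79):
Base rate for N-824 is 7% + $2.47/kg.
Origin Drenara qualifies under the Galania–Drenara agreement and N-824 is covered: preferential rate 4% applies instead.
The additional-duty order on N-824 targets Junoria, not Drenara; it does not apply.
Duty = $280,615.79 × 4% = $11,224.63.
Line 2 (H-837, Drenara, 2,687 units, $624,405.06):
Base rate for H-837 is $1.90/unit.
Origin Drenara is the FTA partner but H-837 is not on the preference list; base rate stands.
Duty = 2,687 × $1.90 = $5,105.30.
Line 3 (G-416, Junoria, 1,008 kg, $117,774.72):
Code G-416 is under a tariff-rate quota (threshold 1,428 kg). Quantity 1,008 kg is within the quota, so the in-quota rate 9.5% applies to the full value.
Duty = $117,774.72 × 9.5% = $11,188.60.
Total = $11,224.63 + $5,105.30 + $11,188.60 = $27,518.53.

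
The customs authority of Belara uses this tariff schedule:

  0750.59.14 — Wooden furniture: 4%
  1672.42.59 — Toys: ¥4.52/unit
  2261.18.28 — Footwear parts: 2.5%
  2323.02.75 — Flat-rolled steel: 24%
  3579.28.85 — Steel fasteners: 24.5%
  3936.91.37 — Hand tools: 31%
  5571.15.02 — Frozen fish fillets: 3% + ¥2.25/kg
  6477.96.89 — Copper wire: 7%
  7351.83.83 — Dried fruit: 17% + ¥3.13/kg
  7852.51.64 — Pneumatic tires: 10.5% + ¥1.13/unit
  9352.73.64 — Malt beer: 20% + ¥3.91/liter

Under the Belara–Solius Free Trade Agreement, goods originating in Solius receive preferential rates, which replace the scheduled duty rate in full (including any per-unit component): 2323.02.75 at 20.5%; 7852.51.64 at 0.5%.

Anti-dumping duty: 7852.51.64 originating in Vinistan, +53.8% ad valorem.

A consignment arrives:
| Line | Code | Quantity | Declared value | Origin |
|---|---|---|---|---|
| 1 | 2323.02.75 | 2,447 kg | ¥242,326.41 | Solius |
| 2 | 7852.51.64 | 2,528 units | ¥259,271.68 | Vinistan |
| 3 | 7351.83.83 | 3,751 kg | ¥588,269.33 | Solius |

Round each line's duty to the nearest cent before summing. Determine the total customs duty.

¥330,991.66

Line 1 (2323.02.75, Solius, 2,447 kg, ¥242,326.41):
Base rate for 2323.02.75 is 24%.
Origin Solius qualifies under the Belara–Solius agreement and 2323.02.75 is covered: preferential rate 20.5% applies instead.
Duty = ¥242,326.41 × 20.5% = ¥49,676.91.
Line 2 (7852.51.64, Vinistan, 2,528 units, ¥259,271.68):
Base rate for 7852.51.64 is 10.5% + ¥1.13/unit.
7852.51.64 has an FTA preferential rate, but origin Vinistan is not Solius; base rate stands.
Additional duty on 7852.51.64 from Vinistan: +53.8%. Applied ad valorem rate: 10.5% + 53.8% = 64.3%.
Duty = ¥259,271.68 × 64.3% + 2,528 × ¥1.13 = ¥169,568.33.
Line 3 (7351.83.83, Solius, 3,751 kg, ¥588,269.33):
Base rate for 7351.83.83 is 17% + ¥3.13/kg.
Origin Solius is the FTA partner but 7351.83.83 is not on the preference list; base rate stands.
Duty = ¥588,269.33 × 17% + 3,751 × ¥3.13 = ¥111,746.42.
Total = ¥49,676.91 + ¥169,568.33 + ¥111,746.42 = ¥330,991.66.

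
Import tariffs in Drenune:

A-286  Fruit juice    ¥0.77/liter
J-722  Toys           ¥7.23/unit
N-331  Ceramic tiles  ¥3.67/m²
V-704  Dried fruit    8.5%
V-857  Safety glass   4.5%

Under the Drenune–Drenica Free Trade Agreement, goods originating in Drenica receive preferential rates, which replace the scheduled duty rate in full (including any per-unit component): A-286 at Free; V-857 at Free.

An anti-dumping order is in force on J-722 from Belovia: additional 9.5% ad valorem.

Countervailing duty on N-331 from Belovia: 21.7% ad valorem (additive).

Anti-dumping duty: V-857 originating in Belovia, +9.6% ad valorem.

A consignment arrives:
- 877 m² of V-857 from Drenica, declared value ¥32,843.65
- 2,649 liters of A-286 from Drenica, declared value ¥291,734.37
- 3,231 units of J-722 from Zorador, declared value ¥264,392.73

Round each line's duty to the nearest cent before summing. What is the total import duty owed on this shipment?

¥23,360.13

Line 1 (V-857, Drenica, 877 m², ¥32,843.65):
Base rate for V-857 is 4.5%.
Origin Drenica qualifies under the Drenune–Drenica agreement and V-857 is covered: preferential rate Free applies instead.
The additional-duty order on V-857 targets Belovia, not Drenica; it does not apply.
Duty = ¥32,843.65 × 0% = ¥0.00.
Line 2 (A-286, Drenica, 2,649 liters, ¥291,734.37):
Base rate for A-286 is ¥0.77/liter.
Origin Drenica qualifies under the Drenune–Drenica agreement and A-286 is covered: preferential rate Free applies instead.
Duty = ¥291,734.37 × 0% = ¥0.00.
Line 3 (J-722, Zorador, 3,231 units, ¥264,392.73):
Base rate for J-722 is ¥7.23/unit.
The additional-duty order on J-722 targets Belovia, not Zorador; it does not apply.
Duty = 3,231 × ¥7.23 = ¥23,360.13.
Total = ¥0.00 + ¥0.00 + ¥23,360.13 = ¥23,360.13.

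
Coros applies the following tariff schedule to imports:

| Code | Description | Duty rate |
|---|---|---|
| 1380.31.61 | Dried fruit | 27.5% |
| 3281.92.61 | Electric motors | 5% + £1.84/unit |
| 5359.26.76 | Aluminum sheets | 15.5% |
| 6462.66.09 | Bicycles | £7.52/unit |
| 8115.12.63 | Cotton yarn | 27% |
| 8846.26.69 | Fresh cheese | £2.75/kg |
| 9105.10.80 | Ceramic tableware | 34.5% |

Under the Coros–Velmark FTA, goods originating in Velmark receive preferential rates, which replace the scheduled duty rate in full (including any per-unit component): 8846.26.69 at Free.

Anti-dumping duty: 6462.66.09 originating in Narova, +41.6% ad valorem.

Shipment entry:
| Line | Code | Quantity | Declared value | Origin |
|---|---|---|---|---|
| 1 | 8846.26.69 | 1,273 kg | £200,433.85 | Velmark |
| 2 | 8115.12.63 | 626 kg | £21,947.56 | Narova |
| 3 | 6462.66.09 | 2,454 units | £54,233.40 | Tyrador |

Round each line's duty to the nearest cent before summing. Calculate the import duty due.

£24,379.92

Line 1 (8846.26.69, Velmark, 1,273 kg, £200,433.85):
Base rate for 8846.26.69 is £2.75/kg.
Origin Velmark qualifies under the Coros–Velmark agreement and 8846.26.69 is covered: preferential rate Free applies instead.
Duty = £200,433.85 × 0% = £0.00.
Line 2 (8115.12.63, Narova, 626 kg, £21,947.56):
Base rate for 8115.12.63 is 27%.
Duty = £21,947.56 × 27% = £5,925.84.
Line 3 (6462.66.09, Tyrador, 2,454 units, £54,233.40):
Base rate for 6462.66.09 is £7.52/unit.
The additional-duty order on 6462.66.09 targets Narova, not Tyrador; it does not apply.
Duty = 2,454 × £7.52 = £18,454.08.
Total = £0.00 + £5,925.84 + £18,454.08 = £24,379.92.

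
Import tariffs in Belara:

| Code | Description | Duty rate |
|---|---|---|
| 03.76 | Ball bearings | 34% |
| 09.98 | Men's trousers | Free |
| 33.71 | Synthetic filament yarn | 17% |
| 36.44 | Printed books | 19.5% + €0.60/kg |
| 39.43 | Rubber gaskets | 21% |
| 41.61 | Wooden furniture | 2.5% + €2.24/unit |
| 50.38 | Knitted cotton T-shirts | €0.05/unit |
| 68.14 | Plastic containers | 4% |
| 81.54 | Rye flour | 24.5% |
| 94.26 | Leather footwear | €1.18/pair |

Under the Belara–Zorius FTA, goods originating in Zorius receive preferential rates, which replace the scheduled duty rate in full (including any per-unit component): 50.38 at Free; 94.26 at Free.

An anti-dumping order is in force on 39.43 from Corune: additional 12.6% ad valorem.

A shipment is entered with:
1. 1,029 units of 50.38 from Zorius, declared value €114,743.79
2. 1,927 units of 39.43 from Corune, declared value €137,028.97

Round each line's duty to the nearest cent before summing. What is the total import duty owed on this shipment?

€46,041.73

Line 1 (50.38, Zorius, 1,029 units, €114,743.79):
Base rate for 50.38 is €0.05/unit.
Origin Zorius qualifies under the Belara–Zorius agreement and 50.38 is covered: preferential rate Free applies instead.
Duty = €114,743.79 × 0% = €0.00.
Line 2 (39.43, Corune, 1,927 units, €137,028.97):
Base rate for 39.43 is 21%.
Additional duty on 39.43 from Corune: +12.6%. Applied ad valorem rate: 21% + 12.6% = 33.6%.
Duty = €137,028.97 × 33.6% = €46,041.73.
Total = €0.00 + €46,041.73 = €46,041.73.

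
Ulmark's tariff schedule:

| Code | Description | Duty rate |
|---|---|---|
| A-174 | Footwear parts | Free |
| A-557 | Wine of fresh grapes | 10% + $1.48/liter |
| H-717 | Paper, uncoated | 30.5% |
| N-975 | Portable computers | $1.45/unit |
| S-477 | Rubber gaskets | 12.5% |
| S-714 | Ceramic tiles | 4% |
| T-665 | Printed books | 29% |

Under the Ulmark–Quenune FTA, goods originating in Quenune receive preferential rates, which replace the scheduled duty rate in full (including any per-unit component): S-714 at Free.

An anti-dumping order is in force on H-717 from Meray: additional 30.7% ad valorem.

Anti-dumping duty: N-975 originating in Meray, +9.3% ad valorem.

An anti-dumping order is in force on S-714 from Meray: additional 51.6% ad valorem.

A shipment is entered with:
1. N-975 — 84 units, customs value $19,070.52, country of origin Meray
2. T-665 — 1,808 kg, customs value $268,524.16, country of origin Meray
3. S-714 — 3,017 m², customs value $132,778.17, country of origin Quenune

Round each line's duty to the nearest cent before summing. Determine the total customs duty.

$79,767.37

Line 1 (N-975, Meray, 84 units, $19,070.52):
Base rate for N-975 is $1.45/unit.
Additional duty on N-975 from Meray: +9.3% ad valorem. Applied ad valorem rate = 9.3%.
Duty = $19,070.52 × 9.3% + 84 × $1.45 = $1,895.36.
Line 2 (T-665, Meray, 1,808 kg, $268,524.16):
Base rate for T-665 is 29%.
Duty = $268,524.16 × 29% = $77,872.01.
Line 3 (S-714, Quenune, 3,017 m², $132,778.17):
Base rate for S-714 is 4%.
Origin Quenune qualifies under the Ulmark–Quenune agreement and S-714 is covered: preferential rate Free applies instead.
The additional-duty order on S-714 targets Meray, not Quenune; it does not apply.
Duty = $132,778.17 × 0% = $0.00.
Total = $1,895.36 + $77,872.01 + $0.00 = $79,767.37.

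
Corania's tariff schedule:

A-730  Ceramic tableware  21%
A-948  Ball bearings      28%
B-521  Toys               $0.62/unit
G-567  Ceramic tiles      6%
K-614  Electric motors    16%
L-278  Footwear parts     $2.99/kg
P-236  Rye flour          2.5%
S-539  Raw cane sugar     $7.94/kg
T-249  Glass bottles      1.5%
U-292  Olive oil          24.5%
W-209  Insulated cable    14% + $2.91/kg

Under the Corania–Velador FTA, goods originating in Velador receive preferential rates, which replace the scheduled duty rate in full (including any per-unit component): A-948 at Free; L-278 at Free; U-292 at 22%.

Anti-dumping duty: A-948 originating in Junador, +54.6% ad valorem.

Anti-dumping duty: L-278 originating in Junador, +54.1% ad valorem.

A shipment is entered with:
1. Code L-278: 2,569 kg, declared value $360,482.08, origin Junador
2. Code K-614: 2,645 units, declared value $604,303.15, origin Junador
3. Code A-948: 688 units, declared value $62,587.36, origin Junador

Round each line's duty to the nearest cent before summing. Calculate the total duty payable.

Line 1 (L-278, Junador, 2,569 kg, $360,482.08):
Base rate for L-278 is $2.99/kg.
L-278 has an FTA preferential rate, but origin Junador is not Velador; base rate stands.
Additional duty on L-278 from Junador: +54.1% ad valorem. Applied ad valorem rate = 54.1%.
Duty = $360,482.08 × 54.1% + 2,569 × $2.99 = $202,702.12.
Line 2 (K-614, Junador, 2,645 units, $604,303.15):
Base rate for K-614 is 16%.
Duty = $604,303.15 × 16% = $96,688.50.
Line 3 (A-948, Junador, 688 units, $62,587.36):
Base rate for A-948 is 28%.
A-948 has an FTA preferential rate, but origin Junador is not Velador; base rate stands.
Additional duty on A-948 from Junador: +54.6%. Applied ad valorem rate: 28% + 54.6% = 82.6%.
Duty = $62,587.36 × 82.6% = $51,697.16.
Total = $202,702.12 + $96,688.50 + $51,697.16 = $351,087.78.

$351,087.78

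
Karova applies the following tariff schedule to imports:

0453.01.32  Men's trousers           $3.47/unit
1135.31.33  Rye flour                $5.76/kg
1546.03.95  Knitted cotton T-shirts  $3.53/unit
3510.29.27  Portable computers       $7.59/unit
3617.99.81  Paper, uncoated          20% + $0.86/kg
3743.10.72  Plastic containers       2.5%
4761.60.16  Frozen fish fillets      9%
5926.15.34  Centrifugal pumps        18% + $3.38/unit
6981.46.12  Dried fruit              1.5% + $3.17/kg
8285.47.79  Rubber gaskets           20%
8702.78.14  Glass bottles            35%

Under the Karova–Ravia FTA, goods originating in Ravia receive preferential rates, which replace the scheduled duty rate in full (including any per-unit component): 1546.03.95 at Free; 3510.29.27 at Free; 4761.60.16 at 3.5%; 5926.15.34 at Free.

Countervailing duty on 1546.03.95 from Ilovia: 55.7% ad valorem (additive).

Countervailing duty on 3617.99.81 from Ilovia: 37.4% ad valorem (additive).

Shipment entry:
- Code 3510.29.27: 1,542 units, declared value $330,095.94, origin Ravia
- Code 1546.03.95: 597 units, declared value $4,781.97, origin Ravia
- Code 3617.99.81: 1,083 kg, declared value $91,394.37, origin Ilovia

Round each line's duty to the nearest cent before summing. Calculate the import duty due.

$53,391.75

Line 1 (3510.29.27, Ravia, 1,542 units, $330,095.94):
Base rate for 3510.29.27 is $7.59/unit.
Origin Ravia qualifies under the Karova–Ravia agreement and 3510.29.27 is covered: preferential rate Free applies instead.
Duty = $330,095.94 × 0% = $0.00.
Line 2 (1546.03.95, Ravia, 597 units, $4,781.97):
Base rate for 1546.03.95 is $3.53/unit.
Origin Ravia qualifies under the Karova–Ravia agreement and 1546.03.95 is covered: preferential rate Free applies instead.
The additional-duty order on 1546.03.95 targets Ilovia, not Ravia; it does not apply.
Duty = $4,781.97 × 0% = $0.00.
Line 3 (3617.99.81, Ilovia, 1,083 kg, $91,394.37):
Base rate for 3617.99.81 is 20% + $0.86/kg.
Additional duty on 3617.99.81 from Ilovia: +37.4%. Applied ad valorem rate: 20% + 37.4% = 57.4%.
Duty = $91,394.37 × 57.4% + 1,083 × $0.86 = $53,391.75.
Total = $0.00 + $0.00 + $53,391.75 = $53,391.75.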